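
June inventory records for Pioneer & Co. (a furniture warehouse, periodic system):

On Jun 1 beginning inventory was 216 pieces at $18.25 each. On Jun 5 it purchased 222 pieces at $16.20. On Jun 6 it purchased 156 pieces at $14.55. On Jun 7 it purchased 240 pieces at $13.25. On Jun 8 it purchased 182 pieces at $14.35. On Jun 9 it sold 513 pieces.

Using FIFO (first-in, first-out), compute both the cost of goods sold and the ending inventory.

Jun 9, 513 sold [FIFO — oldest first]: 216 @ $18.25 + 222 @ $16.20 + 75 @ $14.55 = $8,629.65
Ending inventory: 81 @ $14.55 + 240 @ $13.25 + 182 @ $14.35 = $6,970.25

COGS = $8,629.65; ending inventory = $6,970.25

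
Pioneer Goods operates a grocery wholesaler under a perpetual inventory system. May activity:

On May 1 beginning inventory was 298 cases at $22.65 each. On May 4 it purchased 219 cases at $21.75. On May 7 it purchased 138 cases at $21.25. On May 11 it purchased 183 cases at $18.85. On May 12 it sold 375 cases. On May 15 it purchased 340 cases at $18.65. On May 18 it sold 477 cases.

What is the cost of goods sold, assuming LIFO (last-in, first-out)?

COGS = $16,877.30

May 12, 375 sold [LIFO — newest first]: 183 @ $18.85 + 138 @ $21.25 + 54 @ $21.75 = $7,556.55
May 18, 477 sold [LIFO — newest first]: 340 @ $18.65 + 137 @ $21.75 = $9,320.75
Total COGS = $7,556.55 + $9,320.75 = $16,877.30
Ending inventory: 298 @ $22.65 + 28 @ $21.75 = $7,358.70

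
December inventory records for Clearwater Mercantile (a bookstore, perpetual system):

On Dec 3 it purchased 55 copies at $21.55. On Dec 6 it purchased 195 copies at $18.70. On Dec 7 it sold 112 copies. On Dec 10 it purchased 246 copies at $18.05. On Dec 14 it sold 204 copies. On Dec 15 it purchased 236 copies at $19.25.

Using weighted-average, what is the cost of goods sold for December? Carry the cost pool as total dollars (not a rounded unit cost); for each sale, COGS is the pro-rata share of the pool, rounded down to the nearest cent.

After Dec 3: 55 on hand, pool $1,185.25 (≈ $21.5500 each)
After Dec 6: 250 on hand, pool $4,831.75 (≈ $19.3270 each)
Dec 7, sell 112: 112/250 × $4,831.75 → $2,164.62
After Dec 10: 384 on hand, pool $7,107.43 (≈ $18.5089 each)
Dec 14, sell 204: 204/384 × $7,107.43 → $3,775.82
After Dec 15: 416 on hand, pool $7,874.61 (≈ $18.9294 each)
Total COGS = $2,164.62 + $3,775.82 = $5,940.44
Ending inventory (cost pool remaining) = $7,874.61

COGS = $5,940.44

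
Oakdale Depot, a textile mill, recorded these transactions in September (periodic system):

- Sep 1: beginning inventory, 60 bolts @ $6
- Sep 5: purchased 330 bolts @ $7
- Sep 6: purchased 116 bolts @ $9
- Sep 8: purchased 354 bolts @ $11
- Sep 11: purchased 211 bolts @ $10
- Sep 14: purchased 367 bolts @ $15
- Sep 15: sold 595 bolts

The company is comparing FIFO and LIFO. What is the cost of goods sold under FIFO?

COGS = $4,693

FIFO COGS: 60 @ $6 + 330 @ $7 + 116 @ $9 + 89 @ $11 = $4,693
LIFO COGS: 367 @ $15 + 211 @ $10 + 17 @ $11 = $7,802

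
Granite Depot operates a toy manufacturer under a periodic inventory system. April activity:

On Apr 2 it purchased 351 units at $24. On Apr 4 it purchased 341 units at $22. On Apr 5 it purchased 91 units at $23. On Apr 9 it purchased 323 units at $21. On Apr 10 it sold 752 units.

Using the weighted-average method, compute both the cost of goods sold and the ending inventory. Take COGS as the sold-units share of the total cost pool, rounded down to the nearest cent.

Apr 10, sell 752: 752/1106 × $24,802.00 → $16,863.56
Ending inventory (cost pool remaining) = $7,938.44

COGS = $16,863.56; ending inventory = $7,938.44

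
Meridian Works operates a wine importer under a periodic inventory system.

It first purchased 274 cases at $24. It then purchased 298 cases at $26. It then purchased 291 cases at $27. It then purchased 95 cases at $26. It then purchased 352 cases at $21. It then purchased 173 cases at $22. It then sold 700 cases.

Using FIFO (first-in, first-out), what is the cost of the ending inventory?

Sale 1 (700) [FIFO — oldest first]: 274 @ $24 + 298 @ $26 + 128 @ $27 = $17,780
Ending inventory: 163 @ $27 + 95 @ $26 + 352 @ $21 + 173 @ $22 = $18,069
Check: goods available $35,849 = COGS $17,780 + ending $18,069

Ending inventory = $18,069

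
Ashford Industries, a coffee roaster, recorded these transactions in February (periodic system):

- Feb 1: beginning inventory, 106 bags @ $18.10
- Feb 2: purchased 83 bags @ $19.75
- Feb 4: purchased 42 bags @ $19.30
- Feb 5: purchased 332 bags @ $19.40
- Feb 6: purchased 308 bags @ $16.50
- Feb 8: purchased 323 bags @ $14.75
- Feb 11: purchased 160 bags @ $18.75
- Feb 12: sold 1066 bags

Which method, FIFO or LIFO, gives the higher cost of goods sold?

FIFO COGS: 106 @ $18.10 + 83 @ $19.75 + 42 @ $19.30 + 332 @ $19.40 + 308 @ $16.50 + 195 @ $14.75 = $18,767.50
LIFO COGS: 160 @ $18.75 + 323 @ $14.75 + 308 @ $16.50 + 275 @ $19.40 = $18,181.25

FIFO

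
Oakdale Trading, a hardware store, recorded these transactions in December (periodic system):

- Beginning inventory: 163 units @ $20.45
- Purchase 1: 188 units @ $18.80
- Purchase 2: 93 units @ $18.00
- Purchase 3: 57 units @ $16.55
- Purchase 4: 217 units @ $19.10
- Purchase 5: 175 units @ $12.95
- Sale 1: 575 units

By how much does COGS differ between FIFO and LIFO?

FIFO COGS: 163 @ $20.45 + 188 @ $18.80 + 93 @ $18.00 + 57 @ $16.55 + 74 @ $19.10 = $10,898.50
LIFO COGS: 175 @ $12.95 + 217 @ $19.10 + 57 @ $16.55 + 93 @ $18.00 + 33 @ $18.80 = $9,648.70
Difference = |$10,898.50 − $9,648.70| = $1,249.80

$1,249.80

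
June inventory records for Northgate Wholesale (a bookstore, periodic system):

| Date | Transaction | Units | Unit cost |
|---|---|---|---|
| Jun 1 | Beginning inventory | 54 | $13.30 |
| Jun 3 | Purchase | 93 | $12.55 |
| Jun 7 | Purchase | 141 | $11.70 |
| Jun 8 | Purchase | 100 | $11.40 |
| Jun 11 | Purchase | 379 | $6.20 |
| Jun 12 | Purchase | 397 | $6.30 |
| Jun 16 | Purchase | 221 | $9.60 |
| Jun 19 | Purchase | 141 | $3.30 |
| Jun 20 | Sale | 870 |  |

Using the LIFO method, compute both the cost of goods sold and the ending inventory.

COGS = $5,776.20; ending inventory = $6,336.65

Jun 20, 870 sold [LIFO — newest first]: 141 @ $3.30 + 221 @ $9.60 + 397 @ $6.30 + 111 @ $6.20 = $5,776.20
Ending inventory: 54 @ $13.30 + 93 @ $12.55 + 141 @ $11.70 + 100 @ $11.40 + 268 @ $6.20 = $6,336.65
Check: goods available $12,112.85 = COGS $5,776.20 + ending $6,336.65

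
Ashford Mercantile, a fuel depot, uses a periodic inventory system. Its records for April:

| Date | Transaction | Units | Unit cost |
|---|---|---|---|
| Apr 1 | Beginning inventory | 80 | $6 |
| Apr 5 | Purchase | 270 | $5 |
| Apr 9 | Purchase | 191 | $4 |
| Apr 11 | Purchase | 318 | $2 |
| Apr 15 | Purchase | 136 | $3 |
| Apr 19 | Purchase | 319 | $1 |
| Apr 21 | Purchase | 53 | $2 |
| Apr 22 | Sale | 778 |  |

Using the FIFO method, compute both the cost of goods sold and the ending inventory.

Apr 22, 778 sold [FIFO — oldest first]: 80 @ $6 + 270 @ $5 + 191 @ $4 + 237 @ $2 = $3,068
Ending inventory: 81 @ $2 + 136 @ $3 + 319 @ $1 + 53 @ $2 = $995

COGS = $3,068; ending inventory = $995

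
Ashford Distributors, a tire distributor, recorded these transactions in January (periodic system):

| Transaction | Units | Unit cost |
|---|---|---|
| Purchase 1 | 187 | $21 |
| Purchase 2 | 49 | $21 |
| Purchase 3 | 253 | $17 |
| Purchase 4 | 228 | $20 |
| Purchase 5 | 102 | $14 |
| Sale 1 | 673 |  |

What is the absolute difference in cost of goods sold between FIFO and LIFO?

FIFO COGS: 187 @ $21 + 49 @ $21 + 253 @ $17 + 184 @ $20 = $12,937
LIFO COGS: 102 @ $14 + 228 @ $20 + 253 @ $17 + 49 @ $21 + 41 @ $21 = $12,179
Difference = |$12,937 − $12,179| = $758

$758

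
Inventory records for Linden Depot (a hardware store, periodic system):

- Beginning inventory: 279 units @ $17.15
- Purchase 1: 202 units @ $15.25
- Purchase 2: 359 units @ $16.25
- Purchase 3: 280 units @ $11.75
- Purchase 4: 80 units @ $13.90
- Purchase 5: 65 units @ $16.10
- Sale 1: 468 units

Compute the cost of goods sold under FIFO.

Sale 1 (468) [FIFO — oldest first]: 279 @ $17.15 + 189 @ $15.25 = $7,667.10
Ending inventory: 13 @ $15.25 + 359 @ $16.25 + 280 @ $11.75 + 80 @ $13.90 + 65 @ $16.10 = $11,480.50
Check: goods available $19,147.60 = COGS $7,667.10 + ending $11,480.50

COGS = $7,667.10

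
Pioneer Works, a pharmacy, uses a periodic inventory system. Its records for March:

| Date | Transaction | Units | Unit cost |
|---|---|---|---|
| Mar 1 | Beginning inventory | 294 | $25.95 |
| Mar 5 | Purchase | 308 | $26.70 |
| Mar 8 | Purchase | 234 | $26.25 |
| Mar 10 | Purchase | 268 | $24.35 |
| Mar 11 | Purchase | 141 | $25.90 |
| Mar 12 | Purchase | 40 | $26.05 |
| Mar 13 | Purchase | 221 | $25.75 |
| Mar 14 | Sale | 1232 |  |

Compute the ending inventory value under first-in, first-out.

Mar 14, 1232 sold [FIFO — oldest first]: 294 @ $25.95 + 308 @ $26.70 + 234 @ $26.25 + 268 @ $24.35 + 128 @ $25.90 = $31,836.40
Ending inventory: 13 @ $25.90 + 40 @ $26.05 + 221 @ $25.75 = $7,069.45
Check: goods available $38,905.85 = COGS $31,836.40 + ending $7,069.45

Ending inventory = $7,069.45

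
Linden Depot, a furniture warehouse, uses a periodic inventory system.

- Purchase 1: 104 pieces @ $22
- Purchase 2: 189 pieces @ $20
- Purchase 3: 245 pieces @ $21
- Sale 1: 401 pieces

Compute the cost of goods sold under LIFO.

Sale 1 (401) [LIFO — newest first]: 245 @ $21 + 156 @ $20 = $8,265
Ending inventory: 104 @ $22 + 33 @ $20 = $2,948

COGS = $8,265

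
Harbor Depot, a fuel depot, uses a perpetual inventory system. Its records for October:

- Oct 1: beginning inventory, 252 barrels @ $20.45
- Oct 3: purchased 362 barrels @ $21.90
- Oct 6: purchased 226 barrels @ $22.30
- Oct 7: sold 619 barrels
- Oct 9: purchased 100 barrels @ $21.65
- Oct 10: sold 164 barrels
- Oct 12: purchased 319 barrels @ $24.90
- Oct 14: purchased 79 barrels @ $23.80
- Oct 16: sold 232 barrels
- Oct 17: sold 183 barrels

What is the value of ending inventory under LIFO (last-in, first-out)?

Oct 7, 619 sold [LIFO — newest first]: 226 @ $22.30 + 362 @ $21.90 + 31 @ $20.45 = $13,601.55
Oct 10, 164 sold [LIFO — newest first]: 100 @ $21.65 + 64 @ $20.45 = $3,473.80
Oct 16, 232 sold [LIFO — newest first]: 79 @ $23.80 + 153 @ $24.90 = $5,689.90
Oct 17, 183 sold [LIFO — newest first]: 166 @ $24.90 + 17 @ $20.45 = $4,481.05
Total COGS = $13,601.55 + $3,473.80 + $5,689.90 + $4,481.05 = $27,246.30
Ending inventory: 140 @ $20.45 = $2,863.00
Check: goods available $30,109.30 = COGS $27,246.30 + ending $2,863.00

Ending inventory = $2,863.00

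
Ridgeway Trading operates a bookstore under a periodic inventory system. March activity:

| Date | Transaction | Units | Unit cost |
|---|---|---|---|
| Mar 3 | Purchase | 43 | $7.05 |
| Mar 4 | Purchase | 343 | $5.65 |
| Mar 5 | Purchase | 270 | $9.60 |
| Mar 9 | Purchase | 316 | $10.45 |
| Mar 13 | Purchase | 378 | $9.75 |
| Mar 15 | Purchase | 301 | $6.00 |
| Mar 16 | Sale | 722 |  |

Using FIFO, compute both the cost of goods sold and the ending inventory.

COGS = $5,522.80; ending inventory = $8,104.00

Mar 16, 722 sold [FIFO — oldest first]: 43 @ $7.05 + 343 @ $5.65 + 270 @ $9.60 + 66 @ $10.45 = $5,522.80
Ending inventory: 250 @ $10.45 + 378 @ $9.75 + 301 @ $6.00 = $8,104.00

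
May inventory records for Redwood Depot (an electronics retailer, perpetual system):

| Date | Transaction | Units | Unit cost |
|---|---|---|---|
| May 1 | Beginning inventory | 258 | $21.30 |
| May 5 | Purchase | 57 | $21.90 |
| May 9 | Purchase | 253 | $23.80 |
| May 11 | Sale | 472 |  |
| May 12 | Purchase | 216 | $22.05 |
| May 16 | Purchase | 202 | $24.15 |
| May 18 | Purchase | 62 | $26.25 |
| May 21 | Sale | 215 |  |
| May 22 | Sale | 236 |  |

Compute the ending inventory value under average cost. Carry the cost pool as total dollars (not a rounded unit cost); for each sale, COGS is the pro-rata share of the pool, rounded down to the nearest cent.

After May 1: 258 on hand, pool $5,495.40 (≈ $21.3000 each)
After May 5: 315 on hand, pool $6,743.70 (≈ $21.4086 each)
After May 9: 568 on hand, pool $12,765.10 (≈ $22.4738 each)
May 11, sell 472: 472/568 × $12,765.10 → $10,607.61
After May 12: 312 on hand, pool $6,920.29 (≈ $22.1804 each)
After May 16: 514 on hand, pool $11,798.59 (≈ $22.9545 each)
After May 18: 576 on hand, pool $13,426.09 (≈ $23.3092 each)
May 21, sell 215: 215/576 × $13,426.09 → $5,011.47
May 22, sell 236: 236/361 × $8,414.62 → $5,500.97
Total COGS = $10,607.61 + $5,011.47 + $5,500.97 = $21,120.05
Ending inventory (cost pool remaining) = $2,913.65

Ending inventory = $2,913.65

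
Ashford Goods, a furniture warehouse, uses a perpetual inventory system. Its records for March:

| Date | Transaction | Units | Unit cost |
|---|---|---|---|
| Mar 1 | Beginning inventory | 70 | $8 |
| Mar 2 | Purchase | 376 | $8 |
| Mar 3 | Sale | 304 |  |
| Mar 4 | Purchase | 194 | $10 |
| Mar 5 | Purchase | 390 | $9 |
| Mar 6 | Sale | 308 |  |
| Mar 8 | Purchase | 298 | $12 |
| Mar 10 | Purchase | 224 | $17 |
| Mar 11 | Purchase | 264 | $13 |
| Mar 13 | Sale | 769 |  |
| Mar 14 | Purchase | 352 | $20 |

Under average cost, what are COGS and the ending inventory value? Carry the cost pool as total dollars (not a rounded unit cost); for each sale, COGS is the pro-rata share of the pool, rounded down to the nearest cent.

COGS = $14,556.21; ending inventory = $12,317.79

After Mar 1: 70 on hand, pool $560.00 (≈ $8.0000 each)
After Mar 2: 446 on hand, pool $3,568.00 (≈ $8.0000 each)
Mar 3, sell 304: 304/446 × $3,568.00 → $2,432.00
After Mar 4: 336 on hand, pool $3,076.00 (≈ $9.1548 each)
After Mar 5: 726 on hand, pool $6,586.00 (≈ $9.0716 each)
Mar 6, sell 308: 308/726 × $6,586.00 → $2,794.06
After Mar 8: 716 on hand, pool $7,367.94 (≈ $10.2904 each)
After Mar 10: 940 on hand, pool $11,175.94 (≈ $11.8893 each)
After Mar 11: 1204 on hand, pool $14,607.94 (≈ $12.1328 each)
Mar 13, sell 769: 769/1204 × $14,607.94 → $9,330.15
After Mar 14: 787 on hand, pool $12,317.79 (≈ $15.6516 each)
Total COGS = $2,432.00 + $2,794.06 + $9,330.15 = $14,556.21
Ending inventory (cost pool remaining) = $12,317.79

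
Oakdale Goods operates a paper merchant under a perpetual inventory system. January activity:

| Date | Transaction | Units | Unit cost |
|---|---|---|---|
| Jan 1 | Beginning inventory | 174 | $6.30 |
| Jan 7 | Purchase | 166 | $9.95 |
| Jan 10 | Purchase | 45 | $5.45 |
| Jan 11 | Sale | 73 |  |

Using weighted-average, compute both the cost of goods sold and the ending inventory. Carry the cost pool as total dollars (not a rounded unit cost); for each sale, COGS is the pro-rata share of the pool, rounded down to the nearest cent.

After Jan 1: 174 on hand, pool $1,096.20 (≈ $6.3000 each)
After Jan 7: 340 on hand, pool $2,747.90 (≈ $8.0821 each)
After Jan 10: 385 on hand, pool $2,993.15 (≈ $7.7744 each)
Jan 11, sell 73: 73/385 × $2,993.15 → $567.53
Ending inventory (cost pool remaining) = $2,425.62

COGS = $567.53; ending inventory = $2,425.62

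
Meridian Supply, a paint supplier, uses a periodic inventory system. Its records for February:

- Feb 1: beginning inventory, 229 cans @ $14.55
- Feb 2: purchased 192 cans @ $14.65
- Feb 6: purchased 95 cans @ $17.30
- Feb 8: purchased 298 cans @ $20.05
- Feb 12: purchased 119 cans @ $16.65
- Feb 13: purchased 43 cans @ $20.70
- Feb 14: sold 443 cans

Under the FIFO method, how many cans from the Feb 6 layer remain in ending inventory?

73

Feb 14, 443 sold [FIFO — oldest first]: 229 @ $14.55 + 192 @ $14.65 + 22 @ $17.30 = $6,525.35
Ending inventory: 73 @ $17.30 + 298 @ $20.05 + 119 @ $16.65 + 43 @ $20.70 = $10,109.25
Check: goods available $16,634.60 = COGS $6,525.35 + ending $10,109.25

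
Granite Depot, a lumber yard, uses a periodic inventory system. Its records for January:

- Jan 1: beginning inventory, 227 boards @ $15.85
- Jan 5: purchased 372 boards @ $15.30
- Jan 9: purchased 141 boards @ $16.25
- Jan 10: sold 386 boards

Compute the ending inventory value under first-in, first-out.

Ending inventory = $5,550.15

Jan 10, 386 sold [FIFO — oldest first]: 227 @ $15.85 + 159 @ $15.30 = $6,030.65
Ending inventory: 213 @ $15.30 + 141 @ $16.25 = $5,550.15
Check: goods available $11,580.80 = COGS $6,030.65 + ending $5,550.15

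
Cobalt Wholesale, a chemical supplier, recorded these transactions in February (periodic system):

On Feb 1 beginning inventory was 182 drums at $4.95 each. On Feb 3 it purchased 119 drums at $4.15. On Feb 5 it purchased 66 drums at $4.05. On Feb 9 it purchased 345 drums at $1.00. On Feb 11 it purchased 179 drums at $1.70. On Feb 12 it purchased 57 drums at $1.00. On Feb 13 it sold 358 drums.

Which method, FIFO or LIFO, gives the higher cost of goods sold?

FIFO COGS: 182 @ $4.95 + 119 @ $4.15 + 57 @ $4.05 = $1,625.60
LIFO COGS: 57 @ $1.00 + 179 @ $1.70 + 122 @ $1.00 = $483.30

FIFO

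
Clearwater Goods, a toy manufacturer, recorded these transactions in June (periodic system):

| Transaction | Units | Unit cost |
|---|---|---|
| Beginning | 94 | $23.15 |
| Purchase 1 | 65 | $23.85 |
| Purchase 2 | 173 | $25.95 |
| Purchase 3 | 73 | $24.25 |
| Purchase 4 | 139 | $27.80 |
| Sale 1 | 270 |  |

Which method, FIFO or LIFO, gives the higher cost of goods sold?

FIFO COGS: 94 @ $23.15 + 65 @ $23.85 + 111 @ $25.95 = $6,606.80
LIFO COGS: 139 @ $27.80 + 73 @ $24.25 + 58 @ $25.95 = $7,139.55

LIFO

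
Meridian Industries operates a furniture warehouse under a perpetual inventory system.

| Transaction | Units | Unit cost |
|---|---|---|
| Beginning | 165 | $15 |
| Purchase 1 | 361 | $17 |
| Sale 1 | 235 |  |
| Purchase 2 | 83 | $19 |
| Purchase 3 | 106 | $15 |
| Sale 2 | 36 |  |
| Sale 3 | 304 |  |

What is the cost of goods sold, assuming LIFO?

Sale 1 (235) [LIFO — newest first]: 235 @ $17 = $3,995
Sale 2 (36) [LIFO — newest first]: 36 @ $15 = $540
Sale 3 (304) [LIFO — newest first]: 70 @ $15 + 83 @ $19 + 126 @ $17 + 25 @ $15 = $5,144
Total COGS = $3,995 + $540 + $5,144 = $9,679
Ending inventory: 140 @ $15 = $2,100
Check: goods available $11,779 = COGS $9,679 + ending $2,100

COGS = $9,679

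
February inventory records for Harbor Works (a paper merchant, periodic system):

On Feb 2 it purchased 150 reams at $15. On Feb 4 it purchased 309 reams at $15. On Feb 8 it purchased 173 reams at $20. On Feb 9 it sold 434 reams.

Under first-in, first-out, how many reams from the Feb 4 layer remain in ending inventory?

Feb 9, 434 sold [FIFO — oldest first]: 150 @ $15 + 284 @ $15 = $6,510
Ending inventory: 25 @ $15 + 173 @ $20 = $3,835

25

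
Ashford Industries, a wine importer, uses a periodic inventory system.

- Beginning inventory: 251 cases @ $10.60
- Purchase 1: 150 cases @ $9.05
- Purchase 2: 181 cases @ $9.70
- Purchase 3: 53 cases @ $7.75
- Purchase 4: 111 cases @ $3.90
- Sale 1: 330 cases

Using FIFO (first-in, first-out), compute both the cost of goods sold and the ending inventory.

COGS = $3,375.55; ending inventory = $3,241.90

Sale 1 (330) [FIFO — oldest first]: 251 @ $10.60 + 79 @ $9.05 = $3,375.55
Ending inventory: 71 @ $9.05 + 181 @ $9.70 + 53 @ $7.75 + 111 @ $3.90 = $3,241.90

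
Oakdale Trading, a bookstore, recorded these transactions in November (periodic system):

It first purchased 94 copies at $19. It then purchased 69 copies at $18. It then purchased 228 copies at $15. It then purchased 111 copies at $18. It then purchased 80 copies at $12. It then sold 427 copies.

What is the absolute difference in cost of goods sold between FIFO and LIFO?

$574

FIFO COGS: 94 @ $19 + 69 @ $18 + 228 @ $15 + 36 @ $18 = $7,096
LIFO COGS: 80 @ $12 + 111 @ $18 + 228 @ $15 + 8 @ $18 = $6,522
Difference = |$7,096 − $6,522| = $574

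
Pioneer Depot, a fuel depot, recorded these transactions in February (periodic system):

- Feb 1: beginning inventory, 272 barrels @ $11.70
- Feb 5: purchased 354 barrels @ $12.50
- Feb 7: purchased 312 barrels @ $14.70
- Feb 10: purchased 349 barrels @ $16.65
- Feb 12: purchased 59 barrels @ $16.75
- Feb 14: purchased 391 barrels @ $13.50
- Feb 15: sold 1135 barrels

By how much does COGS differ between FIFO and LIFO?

FIFO COGS: 272 @ $11.70 + 354 @ $12.50 + 312 @ $14.70 + 197 @ $16.65 = $15,473.85
LIFO COGS: 391 @ $13.50 + 59 @ $16.75 + 349 @ $16.65 + 312 @ $14.70 + 24 @ $12.50 = $16,964.00
Difference = |$15,473.85 − $16,964.00| = $1,490.15

$1,490.15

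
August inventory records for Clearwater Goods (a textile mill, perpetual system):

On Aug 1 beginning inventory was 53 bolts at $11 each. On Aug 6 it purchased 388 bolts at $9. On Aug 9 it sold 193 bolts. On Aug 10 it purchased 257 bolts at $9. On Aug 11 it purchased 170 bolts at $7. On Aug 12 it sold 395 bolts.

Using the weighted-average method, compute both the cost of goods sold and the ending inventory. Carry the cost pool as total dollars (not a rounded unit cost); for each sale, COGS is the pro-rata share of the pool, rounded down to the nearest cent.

COGS = $5,174.30; ending inventory = $2,403.70

After Aug 1: 53 on hand, pool $583.00 (≈ $11.0000 each)
After Aug 6: 441 on hand, pool $4,075.00 (≈ $9.2404 each)
Aug 9, sell 193: 193/441 × $4,075.00 → $1,783.39
After Aug 10: 505 on hand, pool $4,604.61 (≈ $9.1180 each)
After Aug 11: 675 on hand, pool $5,794.61 (≈ $8.5846 each)
Aug 12, sell 395: 395/675 × $5,794.61 → $3,390.91
Total COGS = $1,783.39 + $3,390.91 = $5,174.30
Ending inventory (cost pool remaining) = $2,403.70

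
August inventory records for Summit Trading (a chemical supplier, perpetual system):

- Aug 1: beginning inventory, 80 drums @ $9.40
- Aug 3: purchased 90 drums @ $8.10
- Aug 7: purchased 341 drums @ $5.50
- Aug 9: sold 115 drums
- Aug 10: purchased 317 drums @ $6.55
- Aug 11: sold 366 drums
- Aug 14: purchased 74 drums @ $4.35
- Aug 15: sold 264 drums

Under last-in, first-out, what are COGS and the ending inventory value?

Aug 9, 115 sold [LIFO — newest first]: 115 @ $5.50 = $632.50
Aug 11, 366 sold [LIFO — newest first]: 317 @ $6.55 + 49 @ $5.50 = $2,345.85
Aug 15, 264 sold [LIFO — newest first]: 74 @ $4.35 + 177 @ $5.50 + 13 @ $8.10 = $1,400.70
Total COGS = $632.50 + $2,345.85 + $1,400.70 = $4,379.05
Ending inventory: 80 @ $9.40 + 77 @ $8.10 = $1,375.70

COGS = $4,379.05; ending inventory = $1,375.70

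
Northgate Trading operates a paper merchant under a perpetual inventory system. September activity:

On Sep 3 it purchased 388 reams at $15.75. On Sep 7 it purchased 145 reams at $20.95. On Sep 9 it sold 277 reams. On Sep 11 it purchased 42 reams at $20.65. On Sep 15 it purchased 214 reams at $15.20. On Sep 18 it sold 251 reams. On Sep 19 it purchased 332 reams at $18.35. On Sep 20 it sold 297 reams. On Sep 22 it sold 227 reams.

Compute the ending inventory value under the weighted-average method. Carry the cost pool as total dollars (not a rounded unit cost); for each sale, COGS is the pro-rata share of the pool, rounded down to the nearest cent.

Ending inventory = $1,213.90

After Sep 3: 388 on hand, pool $6,111.00 (≈ $15.7500 each)
After Sep 7: 533 on hand, pool $9,148.75 (≈ $17.1646 each)
Sep 9, sell 277: 277/533 × $9,148.75 → $4,754.60
After Sep 11: 298 on hand, pool $5,261.45 (≈ $17.6559 each)
After Sep 15: 512 on hand, pool $8,514.25 (≈ $16.6294 each)
Sep 18, sell 251: 251/512 × $8,514.25 → $4,173.97
After Sep 19: 593 on hand, pool $10,432.48 (≈ $17.5927 each)
Sep 20, sell 297: 297/593 × $10,432.48 → $5,225.03
Sep 22, sell 227: 227/296 × $5,207.45 → $3,993.55
Total COGS = $4,754.60 + $4,173.97 + $5,225.03 + $3,993.55 = $18,147.15
Ending inventory (cost pool remaining) = $1,213.90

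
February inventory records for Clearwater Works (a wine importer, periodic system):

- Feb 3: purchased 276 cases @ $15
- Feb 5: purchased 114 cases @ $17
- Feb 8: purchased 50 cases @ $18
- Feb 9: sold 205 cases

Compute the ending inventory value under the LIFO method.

Feb 9, 205 sold [LIFO — newest first]: 50 @ $18 + 114 @ $17 + 41 @ $15 = $3,453
Ending inventory: 235 @ $15 = $3,525
Check: goods available $6,978 = COGS $3,453 + ending $3,525

Ending inventory = $3,525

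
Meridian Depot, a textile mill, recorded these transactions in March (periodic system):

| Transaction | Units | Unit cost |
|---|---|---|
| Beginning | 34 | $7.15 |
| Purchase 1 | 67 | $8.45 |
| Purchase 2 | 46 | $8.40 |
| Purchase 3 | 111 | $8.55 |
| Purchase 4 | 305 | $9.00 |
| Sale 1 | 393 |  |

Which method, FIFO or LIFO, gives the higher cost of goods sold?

FIFO COGS: 34 @ $7.15 + 67 @ $8.45 + 46 @ $8.40 + 111 @ $8.55 + 135 @ $9.00 = $3,359.70
LIFO COGS: 305 @ $9.00 + 88 @ $8.55 = $3,497.40

LIFO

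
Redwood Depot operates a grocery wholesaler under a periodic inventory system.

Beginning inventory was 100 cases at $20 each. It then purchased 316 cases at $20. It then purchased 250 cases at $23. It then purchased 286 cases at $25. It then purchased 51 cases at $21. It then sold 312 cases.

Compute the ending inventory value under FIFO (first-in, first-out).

Ending inventory = $16,051

Sale 1 (312) [FIFO — oldest first]: 100 @ $20 + 212 @ $20 = $6,240
Ending inventory: 104 @ $20 + 250 @ $23 + 286 @ $25 + 51 @ $21 = $16,051
Check: goods available $22,291 = COGS $6,240 + ending $16,051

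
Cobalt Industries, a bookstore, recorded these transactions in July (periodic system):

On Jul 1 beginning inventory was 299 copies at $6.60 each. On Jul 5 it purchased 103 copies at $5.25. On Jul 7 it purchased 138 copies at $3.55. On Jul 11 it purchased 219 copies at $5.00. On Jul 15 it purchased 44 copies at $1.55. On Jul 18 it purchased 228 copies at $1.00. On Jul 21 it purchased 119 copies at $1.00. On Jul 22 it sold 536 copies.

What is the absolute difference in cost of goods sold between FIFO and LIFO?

$1,849.65

FIFO COGS: 299 @ $6.60 + 103 @ $5.25 + 134 @ $3.55 = $2,989.85
LIFO COGS: 119 @ $1.00 + 228 @ $1.00 + 44 @ $1.55 + 145 @ $5.00 = $1,140.20
Difference = |$2,989.85 − $1,140.20| = $1,849.65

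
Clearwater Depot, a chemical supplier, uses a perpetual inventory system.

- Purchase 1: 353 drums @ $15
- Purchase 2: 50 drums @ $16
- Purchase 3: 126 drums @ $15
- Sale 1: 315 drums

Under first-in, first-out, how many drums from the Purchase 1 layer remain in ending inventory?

38

Sale 1 (315) [FIFO — oldest first]: 315 @ $15 = $4,725
Ending inventory: 38 @ $15 + 50 @ $16 + 126 @ $15 = $3,260
Check: goods available $7,985 = COGS $4,725 + ending $3,260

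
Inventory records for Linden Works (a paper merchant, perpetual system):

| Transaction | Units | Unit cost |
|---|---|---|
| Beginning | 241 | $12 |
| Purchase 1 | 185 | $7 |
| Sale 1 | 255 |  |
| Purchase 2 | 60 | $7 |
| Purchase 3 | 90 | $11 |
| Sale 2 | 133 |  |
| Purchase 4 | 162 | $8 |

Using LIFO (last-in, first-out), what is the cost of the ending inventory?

Ending inventory = $3,467

Sale 1 (255) [LIFO — newest first]: 185 @ $7 + 70 @ $12 = $2,135
Sale 2 (133) [LIFO — newest first]: 90 @ $11 + 43 @ $7 = $1,291
Total COGS = $2,135 + $1,291 = $3,426
Ending inventory: 171 @ $12 + 17 @ $7 + 162 @ $8 = $3,467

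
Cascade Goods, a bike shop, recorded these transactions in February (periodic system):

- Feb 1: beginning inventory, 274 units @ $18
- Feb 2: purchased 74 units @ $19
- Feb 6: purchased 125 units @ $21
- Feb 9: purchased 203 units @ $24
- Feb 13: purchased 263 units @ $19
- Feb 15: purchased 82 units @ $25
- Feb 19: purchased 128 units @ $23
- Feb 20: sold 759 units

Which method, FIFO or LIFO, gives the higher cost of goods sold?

FIFO COGS: 274 @ $18 + 74 @ $19 + 125 @ $21 + 203 @ $24 + 83 @ $19 = $15,412
LIFO COGS: 128 @ $23 + 82 @ $25 + 263 @ $19 + 203 @ $24 + 83 @ $21 = $16,606

LIFO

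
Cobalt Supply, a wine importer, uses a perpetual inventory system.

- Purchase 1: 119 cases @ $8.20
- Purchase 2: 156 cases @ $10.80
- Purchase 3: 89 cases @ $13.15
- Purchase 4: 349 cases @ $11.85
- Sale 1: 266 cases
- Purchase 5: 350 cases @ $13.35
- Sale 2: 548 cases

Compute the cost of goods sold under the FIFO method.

Sale 1 (266) [FIFO — oldest first]: 119 @ $8.20 + 147 @ $10.80 = $2,563.40
Sale 2 (548) [FIFO — oldest first]: 9 @ $10.80 + 89 @ $13.15 + 349 @ $11.85 + 101 @ $13.35 = $6,751.55
Total COGS = $2,563.40 + $6,751.55 = $9,314.95
Ending inventory: 249 @ $13.35 = $3,324.15

COGS = $9,314.95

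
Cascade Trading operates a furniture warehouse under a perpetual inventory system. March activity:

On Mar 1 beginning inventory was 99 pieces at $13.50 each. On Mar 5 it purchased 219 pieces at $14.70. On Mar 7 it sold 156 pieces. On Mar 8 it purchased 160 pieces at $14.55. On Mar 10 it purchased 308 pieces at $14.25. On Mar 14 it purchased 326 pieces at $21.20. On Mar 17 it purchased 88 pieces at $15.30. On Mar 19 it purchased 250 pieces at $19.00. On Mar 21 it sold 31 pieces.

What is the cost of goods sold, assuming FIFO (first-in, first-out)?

Mar 7, 156 sold [FIFO — oldest first]: 99 @ $13.50 + 57 @ $14.70 = $2,174.40
Mar 21, 31 sold [FIFO — oldest first]: 31 @ $14.70 = $455.70
Total COGS = $2,174.40 + $455.70 = $2,630.10
Ending inventory: 131 @ $14.70 + 160 @ $14.55 + 308 @ $14.25 + 326 @ $21.20 + 88 @ $15.30 + 250 @ $19.00 = $21,650.30
Check: goods available $24,280.40 = COGS $2,630.10 + ending $21,650.30

COGS = $2,630.10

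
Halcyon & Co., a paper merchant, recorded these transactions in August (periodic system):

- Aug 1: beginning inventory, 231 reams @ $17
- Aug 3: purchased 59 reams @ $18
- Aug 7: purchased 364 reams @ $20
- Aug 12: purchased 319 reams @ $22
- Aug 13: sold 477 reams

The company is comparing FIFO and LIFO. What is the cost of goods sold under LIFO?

COGS = $10,178

FIFO COGS: 231 @ $17 + 59 @ $18 + 187 @ $20 = $8,729
LIFO COGS: 319 @ $22 + 158 @ $20 = $10,178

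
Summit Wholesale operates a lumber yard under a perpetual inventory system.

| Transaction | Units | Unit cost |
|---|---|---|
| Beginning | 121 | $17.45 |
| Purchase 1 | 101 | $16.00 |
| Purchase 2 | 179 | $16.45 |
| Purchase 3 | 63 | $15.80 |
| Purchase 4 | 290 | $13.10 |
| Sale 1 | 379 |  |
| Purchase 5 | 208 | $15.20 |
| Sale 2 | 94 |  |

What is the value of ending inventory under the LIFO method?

Sale 1 (379) [LIFO — newest first]: 290 @ $13.10 + 63 @ $15.80 + 26 @ $16.45 = $5,222.10
Sale 2 (94) [LIFO — newest first]: 94 @ $15.20 = $1,428.80
Total COGS = $5,222.10 + $1,428.80 = $6,650.90
Ending inventory: 121 @ $17.45 + 101 @ $16.00 + 153 @ $16.45 + 114 @ $15.20 = $7,977.10

Ending inventory = $7,977.10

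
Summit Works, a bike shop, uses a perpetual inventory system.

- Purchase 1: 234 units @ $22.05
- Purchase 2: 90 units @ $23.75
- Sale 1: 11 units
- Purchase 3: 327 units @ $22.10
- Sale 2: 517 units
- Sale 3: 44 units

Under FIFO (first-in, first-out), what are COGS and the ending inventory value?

Sale 1 (11) [FIFO — oldest first]: 11 @ $22.05 = $242.55
Sale 2 (517) [FIFO — oldest first]: 223 @ $22.05 + 90 @ $23.75 + 204 @ $22.10 = $11,563.05
Sale 3 (44) [FIFO — oldest first]: 44 @ $22.10 = $972.40
Total COGS = $242.55 + $11,563.05 + $972.40 = $12,778.00
Ending inventory: 79 @ $22.10 = $1,745.90
Check: goods available $14,523.90 = COGS $12,778.00 + ending $1,745.90

COGS = $12,778.00; ending inventory = $1,745.90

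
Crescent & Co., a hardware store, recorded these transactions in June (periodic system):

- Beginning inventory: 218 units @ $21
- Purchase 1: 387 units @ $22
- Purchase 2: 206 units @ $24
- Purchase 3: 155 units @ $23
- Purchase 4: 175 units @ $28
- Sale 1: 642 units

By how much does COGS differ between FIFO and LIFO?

FIFO COGS: 218 @ $21 + 387 @ $22 + 37 @ $24 = $13,980
LIFO COGS: 175 @ $28 + 155 @ $23 + 206 @ $24 + 106 @ $22 = $15,741
Difference = |$13,980 − $15,741| = $1,761

$1,761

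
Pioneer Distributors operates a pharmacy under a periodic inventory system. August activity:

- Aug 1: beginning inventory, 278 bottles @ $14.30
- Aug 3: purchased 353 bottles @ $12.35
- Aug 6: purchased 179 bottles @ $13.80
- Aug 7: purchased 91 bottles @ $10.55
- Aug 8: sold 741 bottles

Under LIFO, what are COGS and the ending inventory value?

COGS = $9,477.20; ending inventory = $2,288.00

Aug 8, 741 sold [LIFO — newest first]: 91 @ $10.55 + 179 @ $13.80 + 353 @ $12.35 + 118 @ $14.30 = $9,477.20
Ending inventory: 160 @ $14.30 = $2,288.00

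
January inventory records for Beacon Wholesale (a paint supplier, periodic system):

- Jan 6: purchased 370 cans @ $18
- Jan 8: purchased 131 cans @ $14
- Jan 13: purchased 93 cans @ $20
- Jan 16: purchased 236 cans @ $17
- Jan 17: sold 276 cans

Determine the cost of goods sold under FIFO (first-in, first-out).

COGS = $4,968

Jan 17, 276 sold [FIFO — oldest first]: 276 @ $18 = $4,968
Ending inventory: 94 @ $18 + 131 @ $14 + 93 @ $20 + 236 @ $17 = $9,398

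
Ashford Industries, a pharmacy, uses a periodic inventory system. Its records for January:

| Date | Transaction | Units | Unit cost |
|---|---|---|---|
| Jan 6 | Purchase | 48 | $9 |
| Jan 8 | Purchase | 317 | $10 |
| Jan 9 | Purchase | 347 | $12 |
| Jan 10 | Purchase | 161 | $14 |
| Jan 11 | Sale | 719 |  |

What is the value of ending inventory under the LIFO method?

Jan 11, 719 sold [LIFO — newest first]: 161 @ $14 + 347 @ $12 + 211 @ $10 = $8,528
Ending inventory: 48 @ $9 + 106 @ $10 = $1,492
Check: goods available $10,020 = COGS $8,528 + ending $1,492

Ending inventory = $1,492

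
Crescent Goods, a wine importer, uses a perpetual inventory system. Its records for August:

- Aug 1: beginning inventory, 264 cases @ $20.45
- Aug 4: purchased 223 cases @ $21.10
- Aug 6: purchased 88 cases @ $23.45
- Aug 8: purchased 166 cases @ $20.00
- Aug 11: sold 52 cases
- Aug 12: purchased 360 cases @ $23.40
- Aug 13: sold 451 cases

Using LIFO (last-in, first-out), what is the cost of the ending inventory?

Aug 11, 52 sold [LIFO — newest first]: 52 @ $20.00 = $1,040.00
Aug 13, 451 sold [LIFO — newest first]: 360 @ $23.40 + 91 @ $20.00 = $10,244.00
Total COGS = $1,040.00 + $10,244.00 = $11,284.00
Ending inventory: 264 @ $20.45 + 223 @ $21.10 + 88 @ $23.45 + 23 @ $20.00 = $12,627.70
Check: goods available $23,911.70 = COGS $11,284.00 + ending $12,627.70

Ending inventory = $12,627.70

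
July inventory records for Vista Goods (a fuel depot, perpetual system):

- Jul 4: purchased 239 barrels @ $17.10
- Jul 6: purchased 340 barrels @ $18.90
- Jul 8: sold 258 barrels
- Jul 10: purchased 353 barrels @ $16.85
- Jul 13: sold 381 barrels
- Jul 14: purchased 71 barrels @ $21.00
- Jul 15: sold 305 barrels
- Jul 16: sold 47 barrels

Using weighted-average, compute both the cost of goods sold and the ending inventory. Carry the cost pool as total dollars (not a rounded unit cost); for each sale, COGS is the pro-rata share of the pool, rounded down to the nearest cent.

COGS = $17,734.02; ending inventory = $217.93

After Jul 4: 239 on hand, pool $4,086.90 (≈ $17.1000 each)
After Jul 6: 579 on hand, pool $10,512.90 (≈ $18.1570 each)
Jul 8, sell 258: 258/579 × $10,512.90 → $4,684.50
After Jul 10: 674 on hand, pool $11,776.45 (≈ $17.4725 each)
Jul 13, sell 381: 381/674 × $11,776.45 → $6,657.01
After Jul 14: 364 on hand, pool $6,610.44 (≈ $18.1605 each)
Jul 15, sell 305: 305/364 × $6,610.44 → $5,538.96
Jul 16, sell 47: 47/59 × $1,071.48 → $853.55
Total COGS = $4,684.50 + $6,657.01 + $5,538.96 + $853.55 = $17,734.02
Ending inventory (cost pool remaining) = $217.93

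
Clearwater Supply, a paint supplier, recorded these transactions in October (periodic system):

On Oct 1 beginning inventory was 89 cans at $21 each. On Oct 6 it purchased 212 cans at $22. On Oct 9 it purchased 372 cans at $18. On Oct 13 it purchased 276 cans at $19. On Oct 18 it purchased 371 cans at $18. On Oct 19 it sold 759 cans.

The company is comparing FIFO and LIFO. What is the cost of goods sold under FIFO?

COGS = $14,863

FIFO COGS: 89 @ $21 + 212 @ $22 + 372 @ $18 + 86 @ $19 = $14,863
LIFO COGS: 371 @ $18 + 276 @ $19 + 112 @ $18 = $13,938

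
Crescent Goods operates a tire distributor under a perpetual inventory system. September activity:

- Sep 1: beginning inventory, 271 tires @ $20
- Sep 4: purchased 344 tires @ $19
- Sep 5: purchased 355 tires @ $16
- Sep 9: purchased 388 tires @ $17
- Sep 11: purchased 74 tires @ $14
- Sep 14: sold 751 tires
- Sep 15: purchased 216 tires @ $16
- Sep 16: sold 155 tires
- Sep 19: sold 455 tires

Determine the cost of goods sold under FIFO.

Sep 14, 751 sold [FIFO — oldest first]: 271 @ $20 + 344 @ $19 + 136 @ $16 = $14,132
Sep 16, 155 sold [FIFO — oldest first]: 155 @ $16 = $2,480
Sep 19, 455 sold [FIFO — oldest first]: 64 @ $16 + 388 @ $17 + 3 @ $14 = $7,662
Total COGS = $14,132 + $2,480 + $7,662 = $24,274
Ending inventory: 71 @ $14 + 216 @ $16 = $4,450

COGS = $24,274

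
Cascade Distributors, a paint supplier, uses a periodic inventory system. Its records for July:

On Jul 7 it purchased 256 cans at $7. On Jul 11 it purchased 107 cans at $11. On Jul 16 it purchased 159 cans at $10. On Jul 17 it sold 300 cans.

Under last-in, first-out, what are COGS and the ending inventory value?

COGS = $3,005; ending inventory = $1,554

Jul 17, 300 sold [LIFO — newest first]: 159 @ $10 + 107 @ $11 + 34 @ $7 = $3,005
Ending inventory: 222 @ $7 = $1,554
Check: goods available $4,559 = COGS $3,005 + ending $1,554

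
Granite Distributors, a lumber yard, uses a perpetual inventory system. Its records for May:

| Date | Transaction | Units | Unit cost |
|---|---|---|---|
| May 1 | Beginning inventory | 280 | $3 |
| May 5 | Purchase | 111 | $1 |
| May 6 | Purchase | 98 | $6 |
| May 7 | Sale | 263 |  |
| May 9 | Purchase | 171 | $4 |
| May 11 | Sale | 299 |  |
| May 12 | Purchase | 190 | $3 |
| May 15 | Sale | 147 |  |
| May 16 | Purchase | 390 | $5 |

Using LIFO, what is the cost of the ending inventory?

May 7, 263 sold [LIFO — newest first]: 98 @ $6 + 111 @ $1 + 54 @ $3 = $861
May 11, 299 sold [LIFO — newest first]: 171 @ $4 + 128 @ $3 = $1,068
May 15, 147 sold [LIFO — newest first]: 147 @ $3 = $441
Total COGS = $861 + $1,068 + $441 = $2,370
Ending inventory: 98 @ $3 + 43 @ $3 + 390 @ $5 = $2,373

Ending inventory = $2,373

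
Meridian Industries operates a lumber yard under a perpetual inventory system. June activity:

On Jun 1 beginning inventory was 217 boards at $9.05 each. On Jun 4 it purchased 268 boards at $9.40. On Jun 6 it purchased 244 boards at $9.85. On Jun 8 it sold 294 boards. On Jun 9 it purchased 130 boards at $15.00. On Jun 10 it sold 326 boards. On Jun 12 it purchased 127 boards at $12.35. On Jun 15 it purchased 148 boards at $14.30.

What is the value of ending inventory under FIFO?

Ending inventory = $6,708.50

Jun 8, 294 sold [FIFO — oldest first]: 217 @ $9.05 + 77 @ $9.40 = $2,687.65
Jun 10, 326 sold [FIFO — oldest first]: 191 @ $9.40 + 135 @ $9.85 = $3,125.15
Total COGS = $2,687.65 + $3,125.15 = $5,812.80
Ending inventory: 109 @ $9.85 + 130 @ $15.00 + 127 @ $12.35 + 148 @ $14.30 = $6,708.50
Check: goods available $12,521.30 = COGS $5,812.80 + ending $6,708.50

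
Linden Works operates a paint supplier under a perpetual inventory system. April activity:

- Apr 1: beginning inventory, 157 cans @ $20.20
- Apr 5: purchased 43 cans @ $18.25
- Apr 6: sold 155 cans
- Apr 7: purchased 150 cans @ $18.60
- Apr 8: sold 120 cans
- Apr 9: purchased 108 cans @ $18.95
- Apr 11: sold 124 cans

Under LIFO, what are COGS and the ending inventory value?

COGS = $7,623.35; ending inventory = $1,169.40

Apr 6, 155 sold [LIFO — newest first]: 43 @ $18.25 + 112 @ $20.20 = $3,047.15
Apr 8, 120 sold [LIFO — newest first]: 120 @ $18.60 = $2,232.00
Apr 11, 124 sold [LIFO — newest first]: 108 @ $18.95 + 16 @ $18.60 = $2,344.20
Total COGS = $3,047.15 + $2,232.00 + $2,344.20 = $7,623.35
Ending inventory: 45 @ $20.20 + 14 @ $18.60 = $1,169.40
Check: goods available $8,792.75 = COGS $7,623.35 + ending $1,169.40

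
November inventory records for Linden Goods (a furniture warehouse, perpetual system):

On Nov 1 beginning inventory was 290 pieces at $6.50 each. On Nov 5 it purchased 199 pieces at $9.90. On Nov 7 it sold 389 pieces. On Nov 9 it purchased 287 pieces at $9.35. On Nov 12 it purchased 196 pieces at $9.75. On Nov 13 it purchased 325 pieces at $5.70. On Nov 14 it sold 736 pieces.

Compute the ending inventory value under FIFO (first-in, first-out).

Nov 7, 389 sold [FIFO — oldest first]: 290 @ $6.50 + 99 @ $9.90 = $2,865.10
Nov 14, 736 sold [FIFO — oldest first]: 100 @ $9.90 + 287 @ $9.35 + 196 @ $9.75 + 153 @ $5.70 = $6,456.55
Total COGS = $2,865.10 + $6,456.55 = $9,321.65
Ending inventory: 172 @ $5.70 = $980.40

Ending inventory = $980.40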